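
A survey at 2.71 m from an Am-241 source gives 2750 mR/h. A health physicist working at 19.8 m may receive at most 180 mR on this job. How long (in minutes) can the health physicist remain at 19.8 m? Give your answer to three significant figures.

210 min

Since intensity falls as 1/r², rate at 19.8 m:
2750 × (2.71/19.8)² = 2750 × 0.01873 = 51.51 mR/h.
Stay time = 180 mR ÷ 51.51 mR/h = 3.494 h = 209.6 min.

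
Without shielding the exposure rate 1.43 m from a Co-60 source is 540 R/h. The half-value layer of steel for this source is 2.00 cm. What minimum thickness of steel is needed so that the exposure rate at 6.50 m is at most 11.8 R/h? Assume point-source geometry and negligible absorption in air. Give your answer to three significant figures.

At 6.50 m, distance alone gives 540 × (1.43/6.50)² = 540 × 0.04840 = 26.14 R/h.
Further attenuation needed: 26.14/11.8 = 2.215.
n = log₂(2.215) = 1.147 half-value layers.
Thickness = 1.147 × 2.00 cm = 2.294 cm.

2.29 cm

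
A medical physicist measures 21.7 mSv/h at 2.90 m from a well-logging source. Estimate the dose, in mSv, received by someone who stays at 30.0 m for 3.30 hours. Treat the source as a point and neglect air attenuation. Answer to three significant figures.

Since intensity falls as 1/r², rate at 30.0 m:
(2.90/30.0)² = 0.009344, so 21.7 × 0.009344 = 0.2028 mSv/h.
Dose = rate × time = 0.2028 mSv/h × 3.300 h = 0.6692 mSv.

0.669 mSv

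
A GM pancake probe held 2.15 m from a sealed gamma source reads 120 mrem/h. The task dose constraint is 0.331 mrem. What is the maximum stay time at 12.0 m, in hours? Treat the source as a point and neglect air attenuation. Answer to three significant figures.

By the inverse-square law, rate at 12.0 m:
120 × (2.15/12.0)² = 120 × 0.03210 = 3.852 mrem/h.
Stay time = 0.331 mrem ÷ 3.852 mrem/h = 0.08593 h.

0.0859 h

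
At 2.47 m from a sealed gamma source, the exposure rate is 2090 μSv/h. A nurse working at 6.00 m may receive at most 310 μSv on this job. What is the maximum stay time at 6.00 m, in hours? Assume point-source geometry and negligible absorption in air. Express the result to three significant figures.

0.875 h

Since intensity falls as 1/r², rate at 6.00 m:
(2.47/6.00)² = 0.1695, so 2090 × 0.1695 = 354.3 μSv/h.
Stay time = 310 μSv ÷ 354.3 μSv/h = 0.8750 h.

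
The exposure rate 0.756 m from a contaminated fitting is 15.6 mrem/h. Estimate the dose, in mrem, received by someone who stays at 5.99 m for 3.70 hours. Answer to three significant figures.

Using I₁d₁² = I₂d₂², rate at 5.99 m:
15.6 × (0.756/5.99)² = 15.6 × 0.01593 = 0.2485 mrem/h.
Dose = rate × time = 0.2485 mrem/h × 3.700 h = 0.9194 mrem.

0.919 mrem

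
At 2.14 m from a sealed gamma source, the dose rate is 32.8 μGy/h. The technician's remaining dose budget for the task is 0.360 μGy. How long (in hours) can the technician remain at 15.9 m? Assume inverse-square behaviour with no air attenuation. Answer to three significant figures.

0.606 h

Intensity scales as (d₁/d₂)², so rate at 15.9 m:
32.8 × (2.14/15.9)² = 32.8 × 0.01811 = 0.5940 μGy/h.
Stay time = 0.360 μGy ÷ 0.5940 μGy/h = 0.6061 h.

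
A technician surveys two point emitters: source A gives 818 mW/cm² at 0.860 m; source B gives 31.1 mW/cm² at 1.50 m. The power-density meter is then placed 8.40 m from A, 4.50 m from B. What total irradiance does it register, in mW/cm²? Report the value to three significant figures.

By superposition, sum each source's inverse-square contribution:
A: 818 × (0.860/8.40)² = 8.574 mW/cm²
B: 31.1 × (1.50/4.50)² = 3.456 mW/cm²
Total = 8.574 + 3.456 = 12.03 mW/cm².

12.0 mW/cm²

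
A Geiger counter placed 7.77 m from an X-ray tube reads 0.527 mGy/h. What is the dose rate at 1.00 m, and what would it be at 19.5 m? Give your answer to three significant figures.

31.8 mGy/h; 0.0837 mGy/h

Applying the 1/r² law,
At 1.00 m: (7.77/1.00)² = 60.37, so 0.527 × 60.37 = 31.81 mGy/h
At 19.5 m: (1.00/19.5)² = 0.002630, so 31.81 × 0.002630 = 0.08366 mGy/h.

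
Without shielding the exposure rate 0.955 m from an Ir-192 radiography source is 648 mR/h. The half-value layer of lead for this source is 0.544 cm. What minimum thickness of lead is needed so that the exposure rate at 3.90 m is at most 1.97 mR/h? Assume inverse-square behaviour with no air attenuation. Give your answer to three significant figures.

2.34 cm

At 3.90 m, distance alone gives 648 × (0.955/3.90)² = 648 × 0.05996 = 38.85 mR/h.
Further attenuation needed: 38.85/1.97 = 19.72.
n = log₂(19.72) = 4.302 half-value layers.
Thickness = 4.302 × 0.544 cm = 2.340 cm.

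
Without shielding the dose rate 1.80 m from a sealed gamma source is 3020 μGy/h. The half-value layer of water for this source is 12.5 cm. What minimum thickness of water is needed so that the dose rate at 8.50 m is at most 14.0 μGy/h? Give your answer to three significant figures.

40.9 cm

At 8.50 m, distance alone gives 3020 × (1.80/8.50)² = 3020 × 0.04484 = 135.4 μGy/h.
Further attenuation needed: 135.4/14.0 = 9.671.
n = log₂(9.671) = 3.274 half-value layers.
Thickness = 3.274 × 12.5 cm = 40.92 cm.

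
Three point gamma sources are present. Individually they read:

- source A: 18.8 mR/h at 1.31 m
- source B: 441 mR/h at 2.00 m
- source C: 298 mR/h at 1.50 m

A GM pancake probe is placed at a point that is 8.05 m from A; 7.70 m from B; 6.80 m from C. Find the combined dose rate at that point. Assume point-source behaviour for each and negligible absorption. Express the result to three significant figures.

44.8 mR/h

By superposition, sum each source's inverse-square contribution:
A: 18.8 × (1.31/8.05)² = 0.4979 mR/h
B: 441 × (2.00/7.70)² = 29.75 mR/h
C: 298 × (1.50/6.80)² = 14.50 mR/h
Total = 0.4979 + 29.75 + 14.50 = 44.75 mR/h.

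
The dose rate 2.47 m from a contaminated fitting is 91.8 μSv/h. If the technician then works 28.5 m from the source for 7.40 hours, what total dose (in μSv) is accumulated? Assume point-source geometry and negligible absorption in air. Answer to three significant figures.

5.10 μSv

Using I₁d₁² = I₂d₂², rate at 28.5 m:
(2.47/28.5)² = 0.007511, so 91.8 × 0.007511 = 0.6895 μSv/h.
Dose = rate × time = 0.6895 μSv/h × 7.400 h = 5.102 μSv.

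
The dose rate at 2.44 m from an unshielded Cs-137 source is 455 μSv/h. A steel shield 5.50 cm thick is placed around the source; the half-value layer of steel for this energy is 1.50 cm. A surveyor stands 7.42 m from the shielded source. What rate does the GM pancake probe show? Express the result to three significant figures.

Distance alone: 455 × (2.44/7.42)² = 455 × 0.1081 = 49.19 μSv/h.
Shield: 5.50/1.50 = 3.667 half-value layers → attenuation 2^(−3.667) = 0.07873.
Combined: 49.19 × 0.07873 = 3.873 μSv/h.

3.87 μSv/h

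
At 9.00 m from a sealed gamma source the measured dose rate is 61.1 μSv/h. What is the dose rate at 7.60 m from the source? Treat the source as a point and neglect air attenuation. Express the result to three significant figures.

Using I₁d₁² = I₂d₂², scaling from 9.00 m to 7.60 m:
(9.00/7.60)² = 1.402, so 61.1 × 1.402 = 85.66 μSv/h.

85.7 μSv/h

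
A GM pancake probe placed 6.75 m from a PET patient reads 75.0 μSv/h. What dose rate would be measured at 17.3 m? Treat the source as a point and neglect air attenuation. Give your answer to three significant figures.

11.4 μSv/h

Using I₁d₁² = I₂d₂², scaling from 6.75 m to 17.3 m:
(6.75/17.3)² = 0.1522, so 75.0 × 0.1522 = 11.42 μSv/h.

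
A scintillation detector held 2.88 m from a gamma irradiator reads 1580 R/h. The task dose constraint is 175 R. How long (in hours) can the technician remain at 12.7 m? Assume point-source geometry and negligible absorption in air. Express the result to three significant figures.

Intensity scales as (d₁/d₂)², so rate at 12.7 m:
(2.88/12.7)² = 0.05143, so 1580 × 0.05143 = 81.26 R/h.
Stay time = 175 R ÷ 81.26 R/h = 2.154 h.

2.15 h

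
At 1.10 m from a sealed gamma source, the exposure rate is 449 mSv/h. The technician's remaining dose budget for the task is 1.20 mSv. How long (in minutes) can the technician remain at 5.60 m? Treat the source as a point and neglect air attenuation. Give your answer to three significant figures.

4.16 min

Intensity scales as (d₁/d₂)², so rate at 5.60 m:
449 × (1.10/5.60)² = 449 × 0.03858 = 17.32 mSv/h.
Stay time = 1.20 mSv ÷ 17.32 mSv/h = 0.06928 h = 4.157 min.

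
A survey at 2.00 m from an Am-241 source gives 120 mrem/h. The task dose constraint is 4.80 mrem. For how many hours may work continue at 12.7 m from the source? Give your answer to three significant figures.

1.61 h

By the inverse-square law, rate at 12.7 m:
120 × (2.00/12.7)² = 120 × 0.02480 = 2.976 mrem/h.
Stay time = 4.80 mrem ÷ 2.976 mrem/h = 1.613 h.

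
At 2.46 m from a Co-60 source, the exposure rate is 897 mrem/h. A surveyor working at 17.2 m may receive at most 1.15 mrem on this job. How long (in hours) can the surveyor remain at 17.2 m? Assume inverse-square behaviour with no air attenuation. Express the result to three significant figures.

0.0627 h

Since intensity falls as 1/r², rate at 17.2 m:
897 × (2.46/17.2)² = 897 × 0.02046 = 18.35 mrem/h.
Stay time = 1.15 mrem ÷ 18.35 mrem/h = 0.06267 h.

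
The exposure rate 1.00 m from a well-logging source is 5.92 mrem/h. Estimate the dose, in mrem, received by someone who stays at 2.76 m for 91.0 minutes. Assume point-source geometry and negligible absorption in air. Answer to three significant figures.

By the inverse-square law, rate at 2.76 m:
(1.00/2.76)² = 0.1313, so 5.92 × 0.1313 = 0.7773 mrem/h.
Dose = rate × time = 0.7773 mrem/h × 1.517 h = 1.179 mrem.

1.18 mrem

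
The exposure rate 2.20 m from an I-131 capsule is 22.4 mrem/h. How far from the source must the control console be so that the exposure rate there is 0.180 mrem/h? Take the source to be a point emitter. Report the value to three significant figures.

Using I₁d₁² = I₂d₂², d₂ = d₁·√(I₁/I₂).
I₁/I₂ = 22.4/0.180 = 124.4, so d₂ = 2.20 × √124.4 = 24.54 m.

24.5 m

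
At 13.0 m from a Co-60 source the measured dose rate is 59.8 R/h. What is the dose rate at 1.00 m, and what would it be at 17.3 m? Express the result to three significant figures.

Using I₁d₁² = I₂d₂²,
At 1.00 m: (13.0/1.00)² = 169.0, so 59.8 × 169.0 = 10110 R/h
At 17.3 m: (1.00/17.3)² = 0.003341, so 10110 × 0.003341 = 33.78 R/h.

10100 R/h; 33.8 R/h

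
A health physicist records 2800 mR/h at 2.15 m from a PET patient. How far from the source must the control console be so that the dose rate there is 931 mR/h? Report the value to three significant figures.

Applying the 1/r² law, d₂ = d₁·√(I₁/I₂).
I₁/I₂ = 2800/931 = 3.008, so d₂ = 2.15 × √3.008 = 3.729 m.

3.73 m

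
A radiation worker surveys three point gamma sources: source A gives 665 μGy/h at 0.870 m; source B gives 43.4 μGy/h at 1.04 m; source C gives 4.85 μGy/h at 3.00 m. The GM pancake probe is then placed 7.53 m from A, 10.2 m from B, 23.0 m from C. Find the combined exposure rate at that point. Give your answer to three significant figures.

9.41 μGy/h

Each source contributes Iᵢ·(dᵢ/rᵢ)²; contributions add.
A: 665 × (0.870/7.53)² = 8.877 μGy/h
B: 43.4 × (1.04/10.2)² = 0.4512 μGy/h
C: 4.85 × (3.00/23.0)² = 0.08251 μGy/h
Total = 8.877 + 0.4512 + 0.08251 = 9.411 μGy/h.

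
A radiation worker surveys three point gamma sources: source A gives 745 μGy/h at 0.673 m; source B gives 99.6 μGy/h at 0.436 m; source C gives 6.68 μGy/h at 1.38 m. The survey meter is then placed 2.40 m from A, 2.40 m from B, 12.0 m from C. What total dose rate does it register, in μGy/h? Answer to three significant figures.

Each source contributes Iᵢ·(dᵢ/rᵢ)²; contributions add.
A: 745 × (0.673/2.40)² = 58.58 μGy/h
B: 99.6 × (0.436/2.40)² = 3.287 μGy/h
C: 6.68 × (1.38/12.0)² = 0.08834 μGy/h
Total = 58.58 + 3.287 + 0.08834 = 61.96 μGy/h.

62.0 μGy/h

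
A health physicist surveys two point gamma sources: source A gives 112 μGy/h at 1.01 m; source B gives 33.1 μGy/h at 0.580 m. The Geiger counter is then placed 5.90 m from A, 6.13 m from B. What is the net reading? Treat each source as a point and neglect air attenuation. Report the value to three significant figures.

By superposition, sum each source's inverse-square contribution:
A: 112 × (1.01/5.90)² = 3.282 μGy/h
B: 33.1 × (0.580/6.13)² = 0.2963 μGy/h
Total = 3.282 + 0.2963 = 3.578 μGy/h.

3.58 μGy/h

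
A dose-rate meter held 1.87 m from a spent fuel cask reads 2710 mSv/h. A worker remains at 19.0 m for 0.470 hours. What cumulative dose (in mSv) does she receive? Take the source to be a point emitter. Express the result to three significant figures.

12.3 mSv

Intensity scales as (d₁/d₂)², so rate at 19.0 m:
2710 × (1.87/19.0)² = 2710 × 0.009687 = 26.25 mSv/h.
Dose = rate × time = 26.25 mSv/h × 0.4700 h = 12.34 mSv.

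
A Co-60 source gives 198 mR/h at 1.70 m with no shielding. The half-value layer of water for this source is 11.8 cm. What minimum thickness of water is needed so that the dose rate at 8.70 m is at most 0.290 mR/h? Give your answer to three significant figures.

55.5 cm

At 8.70 m, distance alone gives (1.70/8.70)² = 0.03818, so 198 × 0.03818 = 7.560 mR/h.
Further attenuation needed: 7.560/0.290 = 26.07.
n = log₂(26.07) = 4.704 half-value layers.
Thickness = 4.704 × 11.8 cm = 55.51 cm.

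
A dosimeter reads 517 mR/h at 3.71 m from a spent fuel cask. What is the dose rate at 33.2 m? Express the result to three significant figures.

6.46 mR/h

By the inverse-square law, the rate at 33.2 m is
(3.71/33.2)² = 0.01249, so 517 × 0.01249 = 6.457 mR/h.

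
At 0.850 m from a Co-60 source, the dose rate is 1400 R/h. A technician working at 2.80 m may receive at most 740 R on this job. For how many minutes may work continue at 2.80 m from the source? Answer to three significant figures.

344 min

Intensity scales as (d₁/d₂)², so rate at 2.80 m:
1400 × (0.850/2.80)² = 1400 × 0.09216 = 129.0 R/h.
Stay time = 740 R ÷ 129.0 R/h = 5.736 h = 344.2 min.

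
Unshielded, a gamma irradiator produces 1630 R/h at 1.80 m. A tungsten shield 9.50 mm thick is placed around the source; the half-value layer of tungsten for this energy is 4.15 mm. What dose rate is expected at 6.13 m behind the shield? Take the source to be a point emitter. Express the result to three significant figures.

28.8 R/h

Distance alone: (1.80/6.13)² = 0.08622, so 1630 × 0.08622 = 140.5 R/h.
Shield: 9.50/4.15 = 2.289 half-value layers → attenuation 2^(−2.289) = 0.2046.
Combined: 140.5 × 0.2046 = 28.75 R/h.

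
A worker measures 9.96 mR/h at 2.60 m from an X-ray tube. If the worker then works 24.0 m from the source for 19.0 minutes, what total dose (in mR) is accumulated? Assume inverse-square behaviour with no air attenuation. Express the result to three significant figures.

0.0370 mR

By the inverse-square law, rate at 24.0 m:
(2.60/24.0)² = 0.01174, so 9.96 × 0.01174 = 0.1169 mR/h.
Dose = rate × time = 0.1169 mR/h × 0.3167 h = 0.03702 mR.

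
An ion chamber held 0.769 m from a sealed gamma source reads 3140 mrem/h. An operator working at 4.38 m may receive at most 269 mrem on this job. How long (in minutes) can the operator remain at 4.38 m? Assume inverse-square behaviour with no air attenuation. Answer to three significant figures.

167 min

Using I₁d₁² = I₂d₂², rate at 4.38 m:
3140 × (0.769/4.38)² = 3140 × 0.03083 = 96.81 mrem/h.
Stay time = 269 mrem ÷ 96.81 mrem/h = 2.779 h = 166.7 min.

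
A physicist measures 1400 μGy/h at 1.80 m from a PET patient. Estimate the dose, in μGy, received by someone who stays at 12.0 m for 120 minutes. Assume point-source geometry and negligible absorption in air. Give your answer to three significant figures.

By the inverse-square law, rate at 12.0 m:
1400 × (1.80/12.0)² = 1400 × 0.02250 = 31.50 μGy/h.
Dose = rate × time = 31.50 μGy/h × 2.000 h = 63.00 μGy.

63.0 μGy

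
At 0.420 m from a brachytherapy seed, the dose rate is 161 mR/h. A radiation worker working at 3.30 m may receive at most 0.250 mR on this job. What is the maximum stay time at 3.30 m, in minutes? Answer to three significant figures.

5.75 min

Applying the 1/r² law, rate at 3.30 m:
(0.420/3.30)² = 0.01620, so 161 × 0.01620 = 2.608 mR/h.
Stay time = 0.250 mR ÷ 2.608 mR/h = 0.09586 h = 5.752 min.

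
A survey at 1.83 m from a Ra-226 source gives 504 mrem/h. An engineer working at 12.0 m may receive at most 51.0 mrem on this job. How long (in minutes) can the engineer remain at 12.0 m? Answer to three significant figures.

261 min

Intensity scales as (d₁/d₂)², so rate at 12.0 m:
(1.83/12.0)² = 0.02326, so 504 × 0.02326 = 11.72 mrem/h.
Stay time = 51.0 mrem ÷ 11.72 mrem/h = 4.352 h = 261.1 min.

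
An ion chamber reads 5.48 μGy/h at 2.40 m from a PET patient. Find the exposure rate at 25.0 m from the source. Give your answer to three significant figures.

0.0505 μGy/h

Intensity scales as (d₁/d₂)², so the rate at 25.0 m is
(2.40/25.0)² = 0.009216, so 5.48 × 0.009216 = 0.05050 μGy/h.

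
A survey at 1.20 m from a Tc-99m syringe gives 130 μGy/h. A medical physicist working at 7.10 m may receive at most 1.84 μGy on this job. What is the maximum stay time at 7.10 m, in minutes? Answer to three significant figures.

29.7 min

Since intensity falls as 1/r², rate at 7.10 m:
(1.20/7.10)² = 0.02857, so 130 × 0.02857 = 3.714 μGy/h.
Stay time = 1.84 μGy ÷ 3.714 μGy/h = 0.4954 h = 29.72 min.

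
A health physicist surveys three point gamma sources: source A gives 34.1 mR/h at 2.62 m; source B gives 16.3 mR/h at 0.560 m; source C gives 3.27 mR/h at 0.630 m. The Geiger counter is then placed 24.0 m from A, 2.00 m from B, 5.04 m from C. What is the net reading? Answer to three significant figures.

1.74 mR/h

By superposition, sum each source's inverse-square contribution:
A: 34.1 × (2.62/24.0)² = 0.4064 mR/h
B: 16.3 × (0.560/2.00)² = 1.278 mR/h
C: 3.27 × (0.630/5.04)² = 0.05109 mR/h
Total = 0.4064 + 1.278 + 0.05109 = 1.735 mR/h.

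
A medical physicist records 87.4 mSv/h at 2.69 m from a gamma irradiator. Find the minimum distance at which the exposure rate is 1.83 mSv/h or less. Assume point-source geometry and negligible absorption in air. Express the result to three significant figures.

18.6 m

Since intensity falls as 1/r², d₂ = d₁·√(I₁/I₂).
I₁/I₂ = 87.4/1.83 = 47.76, so d₂ = 2.69 × √47.76 = 18.59 m.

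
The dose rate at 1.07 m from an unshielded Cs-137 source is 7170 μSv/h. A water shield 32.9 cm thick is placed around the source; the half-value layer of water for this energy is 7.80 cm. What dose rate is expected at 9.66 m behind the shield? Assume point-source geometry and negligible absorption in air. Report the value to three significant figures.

4.73 μSv/h

Distance alone: 7170 × (1.07/9.66)² = 7170 × 0.01227 = 87.98 μSv/h.
Shield: 32.9/7.80 = 4.218 half-value layers → attenuation 2^(−4.218) = 0.05373.
Combined: 87.98 × 0.05373 = 4.727 μSv/h.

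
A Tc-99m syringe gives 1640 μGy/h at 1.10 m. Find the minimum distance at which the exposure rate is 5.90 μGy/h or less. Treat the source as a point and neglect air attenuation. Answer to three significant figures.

18.3 m

Applying the 1/r² law, d₂ = d₁·√(I₁/I₂).
I₁/I₂ = 1640/5.90 = 278.0, so d₂ = 1.10 × √278.0 = 18.34 m.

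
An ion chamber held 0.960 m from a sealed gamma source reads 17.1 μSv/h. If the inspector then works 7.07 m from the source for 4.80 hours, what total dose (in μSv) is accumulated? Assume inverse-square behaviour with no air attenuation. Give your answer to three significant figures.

1.51 μSv

Since intensity falls as 1/r², rate at 7.07 m:
(0.960/7.07)² = 0.01844, so 17.1 × 0.01844 = 0.3153 μSv/h.
Dose = rate × time = 0.3153 μSv/h × 4.800 h = 1.513 μSv.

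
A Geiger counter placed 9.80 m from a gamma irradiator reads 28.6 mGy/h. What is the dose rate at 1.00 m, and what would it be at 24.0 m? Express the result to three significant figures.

Since intensity falls as 1/r²,
At 1.00 m: (9.80/1.00)² = 96.04, so 28.6 × 96.04 = 2747 mGy/h
At 24.0 m: 2747 × (1.00/24.0)² = 2747 × 0.001736 = 4.769 mGy/h.

2750 mGy/h; 4.77 mGy/h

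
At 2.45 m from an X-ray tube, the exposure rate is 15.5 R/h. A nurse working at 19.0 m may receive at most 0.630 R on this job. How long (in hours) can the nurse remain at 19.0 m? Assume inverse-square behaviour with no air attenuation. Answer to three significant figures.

2.44 h

Using I₁d₁² = I₂d₂², rate at 19.0 m:
15.5 × (2.45/19.0)² = 15.5 × 0.01663 = 0.2578 R/h.
Stay time = 0.630 R ÷ 0.2578 R/h = 2.444 h.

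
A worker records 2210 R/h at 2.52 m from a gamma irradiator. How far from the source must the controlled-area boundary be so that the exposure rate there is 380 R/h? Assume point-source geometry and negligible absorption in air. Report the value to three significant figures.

Using I₁d₁² = I₂d₂², d₂ = d₁·√(I₁/I₂).
I₁/I₂ = 2210/380 = 5.816, so d₂ = 2.52 × √5.816 = 6.077 m.

6.08 m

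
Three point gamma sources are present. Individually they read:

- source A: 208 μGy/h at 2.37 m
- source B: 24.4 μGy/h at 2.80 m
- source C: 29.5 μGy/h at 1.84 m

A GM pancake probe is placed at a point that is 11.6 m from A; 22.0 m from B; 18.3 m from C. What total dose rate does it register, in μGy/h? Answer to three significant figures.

Each source contributes Iᵢ·(dᵢ/rᵢ)²; contributions add.
A: 208 × (2.37/11.6)² = 8.682 μGy/h
B: 24.4 × (2.80/22.0)² = 0.3952 μGy/h
C: 29.5 × (1.84/18.3)² = 0.2982 μGy/h
Total = 8.682 + 0.3952 + 0.2982 = 9.375 μGy/h.

9.38 μGy/h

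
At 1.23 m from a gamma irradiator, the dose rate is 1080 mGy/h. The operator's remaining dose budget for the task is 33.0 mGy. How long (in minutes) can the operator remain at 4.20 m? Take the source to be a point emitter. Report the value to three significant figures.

Intensity scales as (d₁/d₂)², so rate at 4.20 m:
1080 × (1.23/4.20)² = 1080 × 0.08577 = 92.63 mGy/h.
Stay time = 33.0 mGy ÷ 92.63 mGy/h = 0.3563 h = 21.38 min.

21.4 min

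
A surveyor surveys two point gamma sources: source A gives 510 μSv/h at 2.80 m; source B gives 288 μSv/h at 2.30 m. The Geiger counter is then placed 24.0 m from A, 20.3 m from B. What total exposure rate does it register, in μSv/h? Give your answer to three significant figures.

Each source contributes Iᵢ·(dᵢ/rᵢ)²; contributions add.
A: 510 × (2.80/24.0)² = 6.942 μSv/h
B: 288 × (2.30/20.3)² = 3.697 μSv/h
Total = 6.942 + 3.697 = 10.64 μSv/h.

10.6 μSv/h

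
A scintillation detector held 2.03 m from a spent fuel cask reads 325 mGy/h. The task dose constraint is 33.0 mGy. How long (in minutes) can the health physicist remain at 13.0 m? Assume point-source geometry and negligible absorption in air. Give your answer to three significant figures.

250 min

Intensity scales as (d₁/d₂)², so rate at 13.0 m:
(2.03/13.0)² = 0.02438, so 325 × 0.02438 = 7.923 mGy/h.
Stay time = 33.0 mGy ÷ 7.923 mGy/h = 4.165 h = 249.9 min.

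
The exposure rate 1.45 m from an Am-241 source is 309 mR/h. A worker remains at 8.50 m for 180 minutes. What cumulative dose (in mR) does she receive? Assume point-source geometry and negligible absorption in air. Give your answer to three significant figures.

Applying the 1/r² law, rate at 8.50 m:
309 × (1.45/8.50)² = 309 × 0.02910 = 8.992 mR/h.
Dose = rate × time = 8.992 mR/h × 3.000 h = 26.98 mR.

27.0 mR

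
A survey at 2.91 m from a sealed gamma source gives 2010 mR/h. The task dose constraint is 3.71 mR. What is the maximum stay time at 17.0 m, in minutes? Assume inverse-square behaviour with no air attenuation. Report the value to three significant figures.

3.78 min

Using I₁d₁² = I₂d₂², rate at 17.0 m:
(2.91/17.0)² = 0.02930, so 2010 × 0.02930 = 58.89 mR/h.
Stay time = 3.71 mR ÷ 58.89 mR/h = 0.06300 h = 3.780 min.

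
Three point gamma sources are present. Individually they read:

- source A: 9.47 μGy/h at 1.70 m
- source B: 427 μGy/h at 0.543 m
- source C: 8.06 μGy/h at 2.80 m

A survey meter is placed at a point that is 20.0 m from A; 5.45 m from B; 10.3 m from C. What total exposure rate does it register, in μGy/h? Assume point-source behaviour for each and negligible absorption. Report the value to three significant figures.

4.90 μGy/h

By superposition, sum each source's inverse-square contribution:
A: 9.47 × (1.70/20.0)² = 0.06842 μGy/h
B: 427 × (0.543/5.45)² = 4.239 μGy/h
C: 8.06 × (2.80/10.3)² = 0.5956 μGy/h
Total = 0.06842 + 4.239 + 0.5956 = 4.903 μGy/h.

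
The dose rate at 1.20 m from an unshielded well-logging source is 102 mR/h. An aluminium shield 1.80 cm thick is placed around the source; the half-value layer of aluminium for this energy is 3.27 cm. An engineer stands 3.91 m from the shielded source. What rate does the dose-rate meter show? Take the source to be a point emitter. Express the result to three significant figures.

Distance alone: 102 × (1.20/3.91)² = 102 × 0.09419 = 9.607 mR/h.
Shield: 1.80/3.27 = 0.5505 half-value layers → attenuation 2^(−0.5505) = 0.6828.
Combined: 9.607 × 0.6828 = 6.560 mR/h.

6.56 mR/h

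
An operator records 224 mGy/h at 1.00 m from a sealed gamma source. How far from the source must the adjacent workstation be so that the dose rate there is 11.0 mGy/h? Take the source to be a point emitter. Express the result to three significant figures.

Intensity scales as (d₁/d₂)², so d₂ = d₁·√(I₁/I₂).
I₁/I₂ = 224/11.0 = 20.36, so d₂ = 1.00 × √20.36 = 4.512 m.

4.51 m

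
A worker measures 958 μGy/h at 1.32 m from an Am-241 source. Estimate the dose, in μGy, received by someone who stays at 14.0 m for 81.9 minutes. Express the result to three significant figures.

By the inverse-square law, rate at 14.0 m:
(1.32/14.0)² = 0.008890, so 958 × 0.008890 = 8.517 μGy/h.
Dose = rate × time = 8.517 μGy/h × 1.365 h = 11.63 μGy.

11.6 μGy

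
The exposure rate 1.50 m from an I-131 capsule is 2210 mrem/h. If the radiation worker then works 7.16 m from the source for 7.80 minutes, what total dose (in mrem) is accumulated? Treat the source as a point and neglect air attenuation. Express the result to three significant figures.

Intensity scales as (d₁/d₂)², so rate at 7.16 m:
(1.50/7.16)² = 0.04389, so 2210 × 0.04389 = 97.00 mrem/h.
Dose = rate × time = 97.00 mrem/h × 0.1300 h = 12.61 mrem.

12.6 mrem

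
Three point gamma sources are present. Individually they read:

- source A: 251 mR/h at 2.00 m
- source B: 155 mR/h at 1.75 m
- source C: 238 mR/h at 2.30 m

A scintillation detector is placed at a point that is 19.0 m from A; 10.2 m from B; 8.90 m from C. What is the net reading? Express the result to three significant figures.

23.2 mR/h

By superposition, sum each source's inverse-square contribution:
A: 251 × (2.00/19.0)² = 2.781 mR/h
B: 155 × (1.75/10.2)² = 4.563 mR/h
C: 238 × (2.30/8.90)² = 15.89 mR/h
Total = 2.781 + 4.563 + 15.89 = 23.23 mR/h.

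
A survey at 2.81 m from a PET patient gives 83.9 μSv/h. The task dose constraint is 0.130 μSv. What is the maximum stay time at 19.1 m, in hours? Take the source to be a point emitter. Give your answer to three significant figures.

Since intensity falls as 1/r², rate at 19.1 m:
(2.81/19.1)² = 0.02164, so 83.9 × 0.02164 = 1.816 μSv/h.
Stay time = 0.130 μSv ÷ 1.816 μSv/h = 0.07159 h.

0.0716 h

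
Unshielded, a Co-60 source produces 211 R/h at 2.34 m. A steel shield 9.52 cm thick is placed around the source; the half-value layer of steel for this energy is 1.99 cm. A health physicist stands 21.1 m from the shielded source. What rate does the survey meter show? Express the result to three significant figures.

0.0942 R/h

Distance alone: (2.34/21.1)² = 0.01230, so 211 × 0.01230 = 2.595 R/h.
Shield: 9.52/1.99 = 4.784 half-value layers → attenuation 2^(−4.784) = 0.03630.
Combined: 2.595 × 0.03630 = 0.09420 R/h.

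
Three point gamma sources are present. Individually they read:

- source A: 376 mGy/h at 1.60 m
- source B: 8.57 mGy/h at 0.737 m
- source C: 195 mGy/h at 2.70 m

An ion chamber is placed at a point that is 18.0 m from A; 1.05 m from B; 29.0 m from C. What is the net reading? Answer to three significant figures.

By superposition, sum each source's inverse-square contribution:
A: 376 × (1.60/18.0)² = 2.971 mGy/h
B: 8.57 × (0.737/1.05)² = 4.222 mGy/h
C: 195 × (2.70/29.0)² = 1.690 mGy/h
Total = 2.971 + 4.222 + 1.690 = 8.883 mGy/h.

8.88 mGy/h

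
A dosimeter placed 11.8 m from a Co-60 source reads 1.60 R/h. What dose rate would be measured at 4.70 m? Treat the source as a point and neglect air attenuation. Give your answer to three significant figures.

10.1 R/h

Applying the 1/r² law, scaling from 11.8 m to 4.70 m:
1.60 × (11.8/4.70)² = 1.60 × 6.303 = 10.08 R/h.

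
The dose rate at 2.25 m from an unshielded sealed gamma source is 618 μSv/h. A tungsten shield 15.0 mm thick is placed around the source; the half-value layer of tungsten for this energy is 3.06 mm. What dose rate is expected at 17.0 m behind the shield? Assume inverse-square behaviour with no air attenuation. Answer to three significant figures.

Distance alone: (2.25/17.0)² = 0.01752, so 618 × 0.01752 = 10.83 μSv/h.
Shield: 15.0/3.06 = 4.902 half-value layers → attenuation 2^(−4.902) = 0.03345.
Combined: 10.83 × 0.03345 = 0.3623 μSv/h.

0.362 μSv/h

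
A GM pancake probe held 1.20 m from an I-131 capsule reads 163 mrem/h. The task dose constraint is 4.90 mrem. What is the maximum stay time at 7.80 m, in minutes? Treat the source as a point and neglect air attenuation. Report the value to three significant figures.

Using I₁d₁² = I₂d₂², rate at 7.80 m:
(1.20/7.80)² = 0.02367, so 163 × 0.02367 = 3.858 mrem/h.
Stay time = 4.90 mrem ÷ 3.858 mrem/h = 1.270 h = 76.20 min.

76.2 min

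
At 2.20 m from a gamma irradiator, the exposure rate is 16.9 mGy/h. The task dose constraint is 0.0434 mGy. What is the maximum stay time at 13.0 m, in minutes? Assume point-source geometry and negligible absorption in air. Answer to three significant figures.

5.38 min

Applying the 1/r² law, rate at 13.0 m:
16.9 × (2.20/13.0)² = 16.9 × 0.02864 = 0.4840 mGy/h.
Stay time = 0.0434 mGy ÷ 0.4840 mGy/h = 0.08967 h = 5.380 min.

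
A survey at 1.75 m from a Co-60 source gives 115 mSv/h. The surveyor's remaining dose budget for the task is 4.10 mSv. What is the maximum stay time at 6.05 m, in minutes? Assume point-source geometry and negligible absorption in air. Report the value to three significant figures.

Intensity scales as (d₁/d₂)², so rate at 6.05 m:
115 × (1.75/6.05)² = 115 × 0.08367 = 9.622 mSv/h.
Stay time = 4.10 mSv ÷ 9.622 mSv/h = 0.4261 h = 25.57 min.

25.6 min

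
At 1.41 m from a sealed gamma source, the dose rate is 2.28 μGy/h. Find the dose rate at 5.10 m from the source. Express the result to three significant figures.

0.174 μGy/h

Since intensity falls as 1/r², the rate at 5.10 m is
2.28 × (1.41/5.10)² = 2.28 × 0.07644 = 0.1743 μGy/h.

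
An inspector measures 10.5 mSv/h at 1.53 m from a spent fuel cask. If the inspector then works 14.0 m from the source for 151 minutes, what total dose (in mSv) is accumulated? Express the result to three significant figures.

0.316 mSv

Using I₁d₁² = I₂d₂², rate at 14.0 m:
10.5 × (1.53/14.0)² = 10.5 × 0.01194 = 0.1254 mSv/h.
Dose = rate × time = 0.1254 mSv/h × 2.517 h = 0.3156 mSv.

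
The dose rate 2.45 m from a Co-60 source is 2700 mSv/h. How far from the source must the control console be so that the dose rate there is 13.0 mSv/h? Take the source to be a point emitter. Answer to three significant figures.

Intensity scales as (d₁/d₂)², so d₂ = d₁·√(I₁/I₂).
I₁/I₂ = 2700/13.0 = 207.7, so d₂ = 2.45 × √207.7 = 35.31 m.

35.3 m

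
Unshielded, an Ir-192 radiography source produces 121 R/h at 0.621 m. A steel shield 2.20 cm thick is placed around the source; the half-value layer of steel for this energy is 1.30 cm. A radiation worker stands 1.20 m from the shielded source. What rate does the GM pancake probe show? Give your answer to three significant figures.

10.0 R/h

Distance alone: (0.621/1.20)² = 0.2678, so 121 × 0.2678 = 32.40 R/h.
Shield: 2.20/1.30 = 1.692 half-value layers → attenuation 2^(−1.692) = 0.3095.
Combined: 32.40 × 0.3095 = 10.03 R/h.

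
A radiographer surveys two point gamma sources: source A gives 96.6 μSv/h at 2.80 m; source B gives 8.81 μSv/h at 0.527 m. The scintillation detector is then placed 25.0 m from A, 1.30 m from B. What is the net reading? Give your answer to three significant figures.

Each source contributes Iᵢ·(dᵢ/rᵢ)²; contributions add.
A: 96.6 × (2.80/25.0)² = 1.212 μSv/h
B: 8.81 × (0.527/1.30)² = 1.448 μSv/h
Total = 1.212 + 1.448 = 2.660 μSv/h.

2.66 μSv/h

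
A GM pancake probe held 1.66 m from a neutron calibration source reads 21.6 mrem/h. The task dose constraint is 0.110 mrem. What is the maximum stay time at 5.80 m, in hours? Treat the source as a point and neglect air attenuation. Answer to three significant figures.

By the inverse-square law, rate at 5.80 m:
(1.66/5.80)² = 0.08191, so 21.6 × 0.08191 = 1.769 mrem/h.
Stay time = 0.110 mrem ÷ 1.769 mrem/h = 0.06218 h.

0.0622 h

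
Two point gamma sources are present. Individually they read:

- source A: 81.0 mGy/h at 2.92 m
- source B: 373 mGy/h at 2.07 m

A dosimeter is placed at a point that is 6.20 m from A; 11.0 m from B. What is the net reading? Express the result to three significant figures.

31.2 mGy/h

Each source contributes Iᵢ·(dᵢ/rᵢ)²; contributions add.
A: 81.0 × (2.92/6.20)² = 17.97 mGy/h
B: 373 × (2.07/11.0)² = 13.21 mGy/h
Total = 17.97 + 13.21 = 31.18 mGy/h.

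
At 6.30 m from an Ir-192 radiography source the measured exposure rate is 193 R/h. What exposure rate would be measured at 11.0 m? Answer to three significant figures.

Applying the 1/r² law, scaling from 6.30 m to 11.0 m:
(6.30/11.0)² = 0.3280, so 193 × 0.3280 = 63.30 R/h.

63.3 R/h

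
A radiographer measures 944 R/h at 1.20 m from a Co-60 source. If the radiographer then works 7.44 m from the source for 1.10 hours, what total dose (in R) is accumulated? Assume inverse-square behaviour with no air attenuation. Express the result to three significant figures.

Intensity scales as (d₁/d₂)², so rate at 7.44 m:
944 × (1.20/7.44)² = 944 × 0.02601 = 24.55 R/h.
Dose = rate × time = 24.55 R/h × 1.100 h = 27.01 R.

27.0 R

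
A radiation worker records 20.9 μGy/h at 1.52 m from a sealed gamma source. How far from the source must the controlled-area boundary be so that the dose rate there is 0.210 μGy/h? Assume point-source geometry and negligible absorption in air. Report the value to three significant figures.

Intensity scales as (d₁/d₂)², so d₂ = d₁·√(I₁/I₂).
I₁/I₂ = 20.9/0.210 = 99.52, so d₂ = 1.52 × √99.52 = 15.16 m.

15.2 m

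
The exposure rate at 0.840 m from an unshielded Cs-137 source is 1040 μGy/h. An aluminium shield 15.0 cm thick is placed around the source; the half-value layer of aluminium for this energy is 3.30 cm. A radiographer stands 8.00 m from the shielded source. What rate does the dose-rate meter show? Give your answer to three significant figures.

Distance alone: (0.840/8.00)² = 0.01102, so 1040 × 0.01102 = 11.46 μGy/h.
Shield: 15.0/3.30 = 4.545 half-value layers → attenuation 2^(−4.545) = 0.04284.
Combined: 11.46 × 0.04284 = 0.4909 μGy/h.

0.491 μGy/h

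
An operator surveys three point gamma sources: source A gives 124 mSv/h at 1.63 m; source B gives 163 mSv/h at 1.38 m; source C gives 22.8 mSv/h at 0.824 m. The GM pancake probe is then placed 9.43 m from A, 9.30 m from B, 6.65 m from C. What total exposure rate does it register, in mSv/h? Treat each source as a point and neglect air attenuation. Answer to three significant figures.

Each source contributes Iᵢ·(dᵢ/rᵢ)²; contributions add.
A: 124 × (1.63/9.43)² = 3.705 mSv/h
B: 163 × (1.38/9.30)² = 3.589 mSv/h
C: 22.8 × (0.824/6.65)² = 0.3501 mSv/h
Total = 3.705 + 3.589 + 0.3501 = 7.644 mSv/h.

7.64 mSv/h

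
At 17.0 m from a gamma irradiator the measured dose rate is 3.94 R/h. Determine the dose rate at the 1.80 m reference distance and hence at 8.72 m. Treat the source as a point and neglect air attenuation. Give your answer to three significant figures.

351 R/h; 15.0 R/h

Using I₁d₁² = I₂d₂²,
At 1.80 m: 3.94 × (17.0/1.80)² = 3.94 × 89.20 = 351.4 R/h
At 8.72 m: (1.80/8.72)² = 0.04261, so 351.4 × 0.04261 = 14.97 R/h.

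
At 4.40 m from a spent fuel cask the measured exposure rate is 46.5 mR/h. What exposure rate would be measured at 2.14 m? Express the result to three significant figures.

Since intensity falls as 1/r², scaling from 4.40 m to 2.14 m:
(4.40/2.14)² = 4.227, so 46.5 × 4.227 = 196.6 mR/h.

197 mR/h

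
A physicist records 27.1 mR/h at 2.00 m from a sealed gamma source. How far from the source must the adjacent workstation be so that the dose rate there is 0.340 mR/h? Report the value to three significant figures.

Since intensity falls as 1/r², d₂ = d₁·√(I₁/I₂).
I₁/I₂ = 27.1/0.340 = 79.71, so d₂ = 2.00 × √79.71 = 17.86 m.

17.9 m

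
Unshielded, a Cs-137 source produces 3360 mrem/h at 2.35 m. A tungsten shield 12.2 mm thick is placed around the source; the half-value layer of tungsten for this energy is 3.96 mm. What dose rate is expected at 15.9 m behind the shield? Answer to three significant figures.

8.67 mrem/h

Distance alone: (2.35/15.9)² = 0.02184, so 3360 × 0.02184 = 73.38 mrem/h.
Shield: 12.2/3.96 = 3.081 half-value layers → attenuation 2^(−3.081) = 0.1182.
Combined: 73.38 × 0.1182 = 8.674 mrem/h.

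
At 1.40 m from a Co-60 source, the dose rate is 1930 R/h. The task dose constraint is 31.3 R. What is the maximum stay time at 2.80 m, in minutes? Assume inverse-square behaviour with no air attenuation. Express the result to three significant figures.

Applying the 1/r² law, rate at 2.80 m:
1930 × (1.40/2.80)² = 1930 × 0.2500 = 482.5 R/h.
Stay time = 31.3 R ÷ 482.5 R/h = 0.06487 h = 3.892 min.

3.89 min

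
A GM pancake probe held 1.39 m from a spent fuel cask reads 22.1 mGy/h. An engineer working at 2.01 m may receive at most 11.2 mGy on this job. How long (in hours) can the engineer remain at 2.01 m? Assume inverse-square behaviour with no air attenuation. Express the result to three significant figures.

1.06 h

Using I₁d₁² = I₂d₂², rate at 2.01 m:
(1.39/2.01)² = 0.4782, so 22.1 × 0.4782 = 10.57 mGy/h.
Stay time = 11.2 mGy ÷ 10.57 mGy/h = 1.060 h.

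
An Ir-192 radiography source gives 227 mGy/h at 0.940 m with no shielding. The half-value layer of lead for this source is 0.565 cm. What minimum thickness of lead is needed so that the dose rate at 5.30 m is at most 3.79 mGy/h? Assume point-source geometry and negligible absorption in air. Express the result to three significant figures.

0.516 cm

At 5.30 m, distance alone gives 227 × (0.940/5.30)² = 227 × 0.03146 = 7.141 mGy/h.
Further attenuation needed: 7.141/3.79 = 1.884.
n = log₂(1.884) = 0.9138 half-value layers.
Thickness = 0.9138 × 0.565 cm = 0.5163 cm.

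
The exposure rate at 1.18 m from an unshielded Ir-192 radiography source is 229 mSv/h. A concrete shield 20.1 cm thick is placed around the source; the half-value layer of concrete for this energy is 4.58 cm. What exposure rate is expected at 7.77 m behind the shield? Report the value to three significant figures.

0.252 mSv/h

Distance alone: (1.18/7.77)² = 0.02306, so 229 × 0.02306 = 5.281 mSv/h.
Shield: 20.1/4.58 = 4.389 half-value layers → attenuation 2^(−4.389) = 0.04773.
Combined: 5.281 × 0.04773 = 0.2521 mSv/h.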